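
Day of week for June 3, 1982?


Thursday

Zeller's congruence:
q=3, m=6, k=82, j=19
h = (3 + ⌊13×7/5⌋ + 82 + ⌊82/4⌋ + ⌊19/4⌋ - 2×19) mod 7
= (3 + 18 + 82 + 20 + 4 - 38) mod 7
= 89 mod 7 = 5
h=5 → Thursday


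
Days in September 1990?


Month: September (month 9)
September has 30 days

30 days


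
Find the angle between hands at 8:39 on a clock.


Hour hand = 8×30 + 39×0.5 = 259.5°
Minute hand = 39×6 = 234°
Difference = |259.5 - 234| = 25.5°

25.5°


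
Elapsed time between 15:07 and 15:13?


End time in minutes: 15×60 + 13 = 913
Start time in minutes: 15×60 + 7 = 907
Difference = 913 - 907 = 6 minutes
= 0 hours 6 minutes

0h 6m


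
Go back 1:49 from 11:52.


Start: 712 minutes from midnight
Subtract: 109 minutes
Remaining: 712 - 109 = 603
Hours: 10, Minutes: 3

10:03


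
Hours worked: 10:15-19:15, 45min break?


8h 15m (495 minutes)

Total time = (19×60+15) - (10×60+15)
= 1155 - 615 = 540 min
Minus break: 540 - 45 = 495 min
= 8h 15m


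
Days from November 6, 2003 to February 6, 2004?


From November 6, 2003 to February 6, 2004
Rest of November 2003: 30 - 6 = 24
Full months: December 31, January 31
Days into February 2004: 6
Total = 24 + 31 + 31 + 6 = 92 days

92 days


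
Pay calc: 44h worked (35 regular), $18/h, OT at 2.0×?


Regular: 35h × $18 = $630.00
Overtime: 44 - 35 = 9h
OT pay: 9h × $18 × 2.0 = $324.00
Total = $630.00 + $324.00 = $954.00

$954.00


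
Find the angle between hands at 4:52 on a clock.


166.0°

Hour hand = 4×30 + 52×0.5 = 146.0°
Minute hand = 52×6 = 312°
Difference = |146.0 - 312| = 166.0°


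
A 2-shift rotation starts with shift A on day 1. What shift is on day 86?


Shift B

Shifts: A, B
Start: A (index 0)
Day 86: (0 + 86 - 1) mod 2
= 85 mod 2
= 1
Index 1 → shift B


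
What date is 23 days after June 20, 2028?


Start: June 20, 2028
Add 23 days
June 20 → July 1: 30 - 20 + 1 = 11 days (23 - 11 = 12 left)
July 1 + 12 = July 13, 2028

July 13, 2028


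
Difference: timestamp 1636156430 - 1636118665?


Difference = 1636156430 - 1636118665 = 37765 seconds
In hours: 37765 / 3600 ≈ 10.5
In days: 37765 / 86400 ≈ 0.44

37765 seconds (10.5 hours / 0.44 days)


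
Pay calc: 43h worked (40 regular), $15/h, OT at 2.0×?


$690.00

Regular: 40h × $15 = $600.00
Overtime: 43 - 40 = 3h
OT pay: 3h × $15 × 2.0 = $90.00
Total = $600.00 + $90.00 = $690.00


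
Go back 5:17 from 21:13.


Start: 1273 minutes from midnight
Subtract: 317 minutes
Remaining: 1273 - 317 = 956
Hours: 15, Minutes: 56

15:56


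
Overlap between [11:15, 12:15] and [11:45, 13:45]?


Meeting A: 675-735 (in minutes from midnight)
Meeting B: 705-825
Overlap start = max(675, 705) = 705
Overlap end = min(735, 825) = 735
Overlap = max(0, 735 - 705) = 30 min

30 minutes


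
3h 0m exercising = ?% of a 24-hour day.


Time: 180 minutes
Day: 1440 minutes
Percentage = (180/1440) × 100 = 12.5%

12.5%


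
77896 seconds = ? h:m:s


21h 38m 16s

Hours: 77896 ÷ 3600 = 21 remainder 2296
Minutes: 2296 ÷ 60 = 38 remainder 16
Seconds: 16


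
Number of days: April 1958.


Month: April (month 4)
April has 30 days

30 days


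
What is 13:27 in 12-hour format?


Hour: 13
13 - 12 = 1 → PM

1:27 PM


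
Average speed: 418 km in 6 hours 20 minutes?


66.0 km/h

Distance: 418 km
Time: 6h 20m = 380 min = 380/60 = 19/3 hours
Speed = 418 ÷ (19/3) = 418 × 3 / 19 = 1254/19 = 66.0 km/h


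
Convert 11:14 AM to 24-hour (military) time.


Input: 11:14 AM
AM hour stays: 11

11:14


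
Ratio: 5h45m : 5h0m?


23:20 (1.15)

Duration 1: 345 minutes
Duration 2: 300 minutes
Ratio = 345:300
GCD = 15
Simplified = 23:20
As a decimal: 23/20 = 1.15


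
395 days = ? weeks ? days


Weeks: 395 ÷ 7 = 56 remainder 3

56 weeks 3 days


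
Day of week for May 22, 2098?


Thursday

Zeller's congruence:
q=22, m=5, k=98, j=20
h = (22 + ⌊13×6/5⌋ + 98 + ⌊98/4⌋ + ⌊20/4⌋ - 2×20) mod 7
= (22 + 15 + 98 + 24 + 5 - 40) mod 7
= 124 mod 7 = 5
h=5 → Thursday


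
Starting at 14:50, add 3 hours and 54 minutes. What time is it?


Start: 890 minutes from midnight
Add: 234 minutes
Total: 1124 minutes
Hours: 1124 ÷ 60 = 18 remainder 44

18:44


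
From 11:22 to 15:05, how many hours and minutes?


End time in minutes: 15×60 + 5 = 905
Start time in minutes: 11×60 + 22 = 682
Difference = 905 - 682 = 223 minutes
= 3 hours 43 minutes

3h 43m


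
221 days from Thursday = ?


Monday

Start: Thursday (index 3)
(3 + 221) mod 7
= 224 mod 7
= 0
Index 0 → Monday


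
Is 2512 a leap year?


Yes

Rules: divisible by 4 AND (not by 100 OR by 400)
2512 ÷ 4 = 628 exactly → divisible by 4
2512 ÷ 100 = 25 remainder 12 → not divisible by 100
Divisible by 4 but not by 100 → leap year


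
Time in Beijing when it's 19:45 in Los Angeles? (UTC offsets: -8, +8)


11:45 (next day)

Time difference = UTC+8 - UTC-8 = +16 hours
New hour = (19 + 16) mod 24
= 35 mod 24 = 11
Minutes unchanged → 11:45; 35 ≥ 24 → next day


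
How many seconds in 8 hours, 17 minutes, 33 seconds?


Hours: 8 × 3600 = 28800
Minutes: 17 × 60 = 1020
Seconds: 33
Total = 28800 + 1020 + 33 = 29853

29853 seconds


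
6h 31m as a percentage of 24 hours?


Total minutes: 6×60 + 31 = 391
Day = 24×60 = 1440 minutes
Fraction = 391/1440 ≈ 0.2715
As a percentage: 391/1440 × 100 ≈ 27.15%

0.2715 (27.15%)


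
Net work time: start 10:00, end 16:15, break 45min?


Total time = (16×60+15) - (10×60+0)
= 975 - 600 = 375 min
Minus break: 375 - 45 = 330 min
= 5h 30m

5h 30m (330 minutes)


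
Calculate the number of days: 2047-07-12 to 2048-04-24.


From July 12, 2047 to April 24, 2048
Rest of July 2047: 31 - 12 = 19
Full months: August 31, September 30, October 31, November 30, December 31, January 31, February 2048 29, March 31
Days into April 2048: 24
Total = 19 + 31 + 30 + 31 + 30 + 31 + 31 + 29 + 31 + 24 = 287 days

287 days


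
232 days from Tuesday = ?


Wednesday

Start: Tuesday (index 1)
(1 + 232) mod 7
= 233 mod 7
= 2
Index 2 → Wednesday


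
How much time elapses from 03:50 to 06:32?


2h 42m

End time in minutes: 6×60 + 32 = 392
Start time in minutes: 3×60 + 50 = 230
Difference = 392 - 230 = 162 minutes
= 2 hours 42 minutes


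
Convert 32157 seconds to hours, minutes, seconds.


8h 55m 57s

Hours: 32157 ÷ 3600 = 8 remainder 3357
Minutes: 3357 ÷ 60 = 55 remainder 57
Seconds: 57


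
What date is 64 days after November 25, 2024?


January 28, 2025

Start: November 25, 2024
Add 64 days
November 25 → December 1: 30 - 25 + 1 = 6 days (64 - 6 = 58 left)
December 1 → January 1: 31 - 1 + 1 = 31 days (58 - 31 = 27 left)
January 1 + 27 = January 28, 2025


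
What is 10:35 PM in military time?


Input: 10:35 PM
PM: 10 + 12 = 22

22:35


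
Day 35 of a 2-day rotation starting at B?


Shifts: A, B
Start: B (index 1)
Day 35: (1 + 35 - 1) mod 2
= 35 mod 2
= 1
Index 1 → shift B

Shift B


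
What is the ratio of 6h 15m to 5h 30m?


25:22 (1.14)

Duration 1: 375 minutes
Duration 2: 330 minutes
Ratio = 375:330
GCD = 15
Simplified = 25:22
As a decimal: 25/22 ≈ 1.14


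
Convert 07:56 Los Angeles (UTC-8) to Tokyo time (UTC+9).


Time difference = UTC+9 - UTC-8 = +17 hours
New hour = (7 + 17) mod 24
= 24 mod 24 = 0
Minutes unchanged → 00:56; 24 ≥ 24 → next day

00:56 (next day)


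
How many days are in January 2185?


Month: January (month 1)
January has 31 days

31 days


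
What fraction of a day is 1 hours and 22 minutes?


Total minutes: 1×60 + 22 = 82
Day = 24×60 = 1440 minutes
Fraction = 82/1440 ≈ 0.0569
As a percentage: 82/1440 × 100 ≈ 5.69%

0.0569 (5.69%)


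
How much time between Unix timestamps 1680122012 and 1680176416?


Difference = 1680176416 - 1680122012 = 54404 seconds
In hours: 54404 / 3600 ≈ 15.1
In days: 54404 / 86400 ≈ 0.63

54404 seconds (15.1 hours / 0.63 days)


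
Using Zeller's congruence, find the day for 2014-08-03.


Sunday

Zeller's congruence:
q=3, m=8, k=14, j=20
h = (3 + ⌊13×9/5⌋ + 14 + ⌊14/4⌋ + ⌊20/4⌋ - 2×20) mod 7
= (3 + 23 + 14 + 3 + 5 - 40) mod 7
= 8 mod 7 = 1
h=1 → Sunday


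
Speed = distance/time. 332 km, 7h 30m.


44.3 km/h

Distance: 332 km
Time: 7h 30m = 450 min = 450/60 = 15/2 hours
Speed = 332 ÷ (15/2) = 332 × 2 / 15 = 664/15 ≈ 44.3 km/h


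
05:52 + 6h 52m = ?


Start: 352 minutes from midnight
Add: 412 minutes
Total: 764 minutes
Hours: 764 ÷ 60 = 12 remainder 44

12:44


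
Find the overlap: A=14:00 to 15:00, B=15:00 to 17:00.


0 minutes

Meeting A: 840-900 (in minutes from midnight)
Meeting B: 900-1020
Overlap start = max(840, 900) = 900
Overlap end = min(900, 1020) = 900
Overlap = max(0, 900 - 900) = 0 min


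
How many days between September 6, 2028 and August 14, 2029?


342 days

From September 6, 2028 to August 14, 2029
Rest of September 2028: 30 - 6 = 24
Full months: October 31, November 30, December 31, January 31, February 2029 28, March 31, April 30, May 31, June 30, July 31
Days into August 2029: 14
Total = 24 + 31 + 30 + 31 + 31 + 28 + 31 + 30 + 31 + 30 + 31 + 14 = 342 days


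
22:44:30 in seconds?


Hours: 22 × 3600 = 79200
Minutes: 44 × 60 = 2640
Seconds: 30
Total = 79200 + 2640 + 30 = 81870

81870 seconds


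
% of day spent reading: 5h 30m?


22.9%

Time: 330 minutes
Day: 1440 minutes
Percentage = (330/1440) × 100 ≈ 22.9%


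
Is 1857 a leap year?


Rules: divisible by 4 AND (not by 100 OR by 400)
1857 ÷ 4 = 464 remainder 1 → not divisible by 4
Not divisible by 4 → not a leap year

No


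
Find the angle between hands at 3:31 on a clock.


Hour hand = 3×30 + 31×0.5 = 105.5°
Minute hand = 31×6 = 186°
Difference = |105.5 - 186| = 80.5°

80.5°


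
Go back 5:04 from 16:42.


Start: 1002 minutes from midnight
Subtract: 304 minutes
Remaining: 1002 - 304 = 698
Hours: 11, Minutes: 38

11:38


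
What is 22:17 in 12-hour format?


Hour: 22
22 - 12 = 10 → PM

10:17 PM


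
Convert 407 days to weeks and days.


58 weeks 1 days

Weeks: 407 ÷ 7 = 58 remainder 1


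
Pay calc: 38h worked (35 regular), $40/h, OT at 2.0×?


$1640.00

Regular: 35h × $40 = $1400.00
Overtime: 38 - 35 = 3h
OT pay: 3h × $40 × 2.0 = $240.00
Total = $1400.00 + $240.00 = $1640.00


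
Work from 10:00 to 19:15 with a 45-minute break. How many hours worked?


Total time = (19×60+15) - (10×60+0)
= 1155 - 600 = 555 min
Minus break: 555 - 45 = 510 min
= 8h 30m

8h 30m (510 minutes)


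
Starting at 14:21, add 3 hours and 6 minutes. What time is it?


17:27

Start: 861 minutes from midnight
Add: 186 minutes
Total: 1047 minutes
Hours: 1047 ÷ 60 = 17 remainder 27


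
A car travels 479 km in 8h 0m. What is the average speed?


Distance: 479 km
Time: 8 hours
Speed = 479 / 8 ≈ 59.9 km/h

59.9 km/h


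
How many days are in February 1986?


28 days

Month: February (month 2)
February: 28 or 29 (leap year)
1986 leap year? No


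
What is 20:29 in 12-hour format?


Hour: 20
20 - 12 = 8 → PM

8:29 PM


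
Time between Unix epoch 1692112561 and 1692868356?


Difference = 1692868356 - 1692112561 = 755795 seconds
In hours: 755795 / 3600 ≈ 209.9
In days: 755795 / 86400 ≈ 8.75

755795 seconds (209.9 hours / 8.75 days)


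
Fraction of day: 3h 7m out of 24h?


0.1299 (12.99%)

Total minutes: 3×60 + 7 = 187
Day = 24×60 = 1440 minutes
Fraction = 187/1440 ≈ 0.1299
As a percentage: 187/1440 × 100 ≈ 12.99%


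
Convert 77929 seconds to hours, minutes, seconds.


Hours: 77929 ÷ 3600 = 21 remainder 2329
Minutes: 2329 ÷ 60 = 38 remainder 49
Seconds: 49

21h 38m 49s


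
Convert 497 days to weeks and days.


71 weeks 0 days

Weeks: 497 ÷ 7 = 71 remainder 0


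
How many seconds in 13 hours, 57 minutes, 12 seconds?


50232 seconds

Hours: 13 × 3600 = 46800
Minutes: 57 × 60 = 3420
Seconds: 12
Total = 46800 + 3420 + 12 = 50232


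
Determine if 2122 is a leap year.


Rules: divisible by 4 AND (not by 100 OR by 400)
2122 ÷ 4 = 530 remainder 2 → not divisible by 4
Not divisible by 4 → not a leap year

No


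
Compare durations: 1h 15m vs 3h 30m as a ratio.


5:14 (0.36)

Duration 1: 75 minutes
Duration 2: 210 minutes
Ratio = 75:210
GCD = 15
Simplified = 5:14
As a decimal: 5/14 ≈ 0.36


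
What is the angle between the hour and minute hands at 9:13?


161.5°

Hour hand = 9×30 + 13×0.5 = 276.5°
Minute hand = 13×6 = 78°
Difference = |276.5 - 78| = 198.5°
Since > 180°: 360 - 198.5 = 161.5°


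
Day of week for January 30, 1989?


Monday

Zeller's congruence:
q=30, m=13, k=88, j=19
h = (30 + ⌊13×14/5⌋ + 88 + ⌊88/4⌋ + ⌊19/4⌋ - 2×19) mod 7
= (30 + 36 + 88 + 22 + 4 - 38) mod 7
= 142 mod 7 = 2
h=2 → Monday


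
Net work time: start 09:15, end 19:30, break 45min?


9h 30m (570 minutes)

Total time = (19×60+30) - (9×60+15)
= 1170 - 555 = 615 min
Minus break: 615 - 45 = 570 min
= 9h 30m


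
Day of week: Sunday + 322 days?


Start: Sunday (index 6)
(6 + 322) mod 7
= 328 mod 7
= 6
Index 6 → Sunday

Sunday


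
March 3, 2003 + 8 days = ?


Start: March 3, 2003
Add 8 days
March 3 + 8 = March 11, 2003

March 11, 2003


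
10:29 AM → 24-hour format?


10:29

Input: 10:29 AM
AM hour stays: 10


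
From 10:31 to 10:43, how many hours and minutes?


0h 12m

End time in minutes: 10×60 + 43 = 643
Start time in minutes: 10×60 + 31 = 631
Difference = 643 - 631 = 12 minutes
= 0 hours 12 minutes


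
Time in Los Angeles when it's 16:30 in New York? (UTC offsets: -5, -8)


Time difference = UTC-8 - UTC-5 = -3 hours
New hour = (16 -3) mod 24
= 13 mod 24 = 13
Minutes unchanged → 13:30

13:30


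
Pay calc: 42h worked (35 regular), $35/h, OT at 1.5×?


Regular: 35h × $35 = $1225.00
Overtime: 42 - 35 = 7h
OT pay: 7h × $35 × 1.5 = $367.50
Total = $1225.00 + $367.50 = $1592.50

$1592.50


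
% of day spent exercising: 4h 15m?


Time: 255 minutes
Day: 1440 minutes
Percentage = (255/1440) × 100 ≈ 17.7%

17.7%


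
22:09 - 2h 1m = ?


Start: 1329 minutes from midnight
Subtract: 121 minutes
Remaining: 1329 - 121 = 1208
Hours: 20, Minutes: 8

20:08


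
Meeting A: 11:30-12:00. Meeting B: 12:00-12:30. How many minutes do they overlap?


Meeting A: 690-720 (in minutes from midnight)
Meeting B: 720-750
Overlap start = max(690, 720) = 720
Overlap end = min(720, 750) = 720
Overlap = max(0, 720 - 720) = 0 min

0 minutes


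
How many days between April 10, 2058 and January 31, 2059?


296 days

From April 10, 2058 to January 31, 2059
Rest of April 2058: 30 - 10 = 20
Full months: May 31, June 30, July 31, August 31, September 30, October 31, November 30, December 31
Days into January 2059: 31
Total = 20 + 31 + 30 + 31 + 31 + 30 + 31 + 30 + 31 + 31 = 296 days


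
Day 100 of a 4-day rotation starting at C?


Shifts: A, B, C, D
Start: C (index 2)
Day 100: (2 + 100 - 1) mod 4
= 101 mod 4
= 1
Index 1 → shift B

Shift B


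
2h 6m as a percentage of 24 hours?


Total minutes: 2×60 + 6 = 126
Day = 24×60 = 1440 minutes
Fraction = 126/1440 = 0.0875
As a percentage: 126/1440 × 100 = 8.75%

0.0875 (8.75%)


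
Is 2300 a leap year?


Rules: divisible by 4 AND (not by 100 OR by 400)
2300 ÷ 4 = 575 exactly → divisible by 4
2300 ÷ 100 = 23 exactly → divisible by 100
2300 ÷ 400 = 5 remainder 300 → not divisible by 400
Divisible by 100 but not by 400 → not a leap year

No


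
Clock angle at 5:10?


Hour hand = 5×30 + 10×0.5 = 155.0°
Minute hand = 10×6 = 60°
Difference = |155.0 - 60| = 95.0°

95.0°


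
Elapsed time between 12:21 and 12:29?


0h 8m

End time in minutes: 12×60 + 29 = 749
Start time in minutes: 12×60 + 21 = 741
Difference = 749 - 741 = 8 minutes
= 0 hours 8 minutes


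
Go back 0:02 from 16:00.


15:58

Start: 960 minutes from midnight
Subtract: 2 minutes
Remaining: 960 - 2 = 958
Hours: 15, Minutes: 58


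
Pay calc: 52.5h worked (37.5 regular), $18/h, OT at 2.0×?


Regular: 37.5h × $18 = $675.00
Overtime: 52.5 - 37.5 = 15.0h
OT pay: 15.0h × $18 × 2.0 = $540.00
Total = $675.00 + $540.00 = $1215.00

$1215.00


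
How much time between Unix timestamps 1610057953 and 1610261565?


203612 seconds (56.6 hours / 2.36 days)

Difference = 1610261565 - 1610057953 = 203612 seconds
In hours: 203612 / 3600 ≈ 56.6
In days: 203612 / 86400 ≈ 2.36


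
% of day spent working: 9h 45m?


40.6%

Time: 585 minutes
Day: 1440 minutes
Percentage = (585/1440) × 100 ≈ 40.6%


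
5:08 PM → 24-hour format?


17:08

Input: 5:08 PM
PM: 5 + 12 = 17


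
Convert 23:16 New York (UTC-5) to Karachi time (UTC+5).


Time difference = UTC+5 - UTC-5 = +10 hours
New hour = (23 + 10) mod 24
= 33 mod 24 = 9
Minutes unchanged → 09:16; 33 ≥ 24 → next day

09:16 (next day)


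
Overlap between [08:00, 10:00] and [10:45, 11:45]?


0 minutes

Meeting A: 480-600 (in minutes from midnight)
Meeting B: 645-705
Overlap start = max(480, 645) = 645
Overlap end = min(600, 705) = 600
Overlap = max(0, 600 - 645) = 0 min


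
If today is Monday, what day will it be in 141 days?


Tuesday

Start: Monday (index 0)
(0 + 141) mod 7
= 141 mod 7
= 1
Index 1 → Tuesday


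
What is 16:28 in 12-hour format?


4:28 PM

Hour: 16
16 - 12 = 4 → PM


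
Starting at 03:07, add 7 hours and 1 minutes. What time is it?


Start: 187 minutes from midnight
Add: 421 minutes
Total: 608 minutes
Hours: 608 ÷ 60 = 10 remainder 8

10:08


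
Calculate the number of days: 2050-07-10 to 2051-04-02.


266 days

From July 10, 2050 to April 2, 2051
Rest of July 2050: 31 - 10 = 21
Full months: August 31, September 30, October 31, November 30, December 31, January 31, February 2051 28, March 31
Days into April 2051: 2
Total = 21 + 31 + 30 + 31 + 30 + 31 + 31 + 28 + 31 + 2 = 266 days


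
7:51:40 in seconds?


Hours: 7 × 3600 = 25200
Minutes: 51 × 60 = 3060
Seconds: 40
Total = 25200 + 3060 + 40 = 28300

28300 seconds


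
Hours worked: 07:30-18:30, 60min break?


Total time = (18×60+30) - (7×60+30)
= 1110 - 450 = 660 min
Minus break: 660 - 60 = 600 min
= 10h 0m

10h 0m (600 minutes)


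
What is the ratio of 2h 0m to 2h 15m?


8:9 (0.89)

Duration 1: 120 minutes
Duration 2: 135 minutes
Ratio = 120:135
GCD = 15
Simplified = 8:9
As a decimal: 8/9 ≈ 0.89


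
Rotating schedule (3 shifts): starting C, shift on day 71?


Shifts: A, B, C
Start: C (index 2)
Day 71: (2 + 71 - 1) mod 3
= 72 mod 3
= 0
Index 0 → shift A

Shift A


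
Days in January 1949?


31 days

Month: January (month 1)
January has 31 days


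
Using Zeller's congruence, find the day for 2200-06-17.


Zeller's congruence:
q=17, m=6, k=0, j=22
h = (17 + ⌊13×7/5⌋ + 0 + ⌊0/4⌋ + ⌊22/4⌋ - 2×22) mod 7
= (17 + 18 + 0 + 0 + 5 - 44) mod 7
= -4 mod 7 = 3
h=3 → Tuesday

Tuesday


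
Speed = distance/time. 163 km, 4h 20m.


37.6 km/h

Distance: 163 km
Time: 4h 20m = 260 min = 260/60 = 13/3 hours
Speed = 163 ÷ (13/3) = 163 × 3 / 13 = 489/13 ≈ 37.6 km/h


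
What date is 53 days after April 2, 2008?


May 25, 2008

Start: April 2, 2008
Add 53 days
April 2 → May 1: 30 - 2 + 1 = 29 days (53 - 29 = 24 left)
May 1 + 24 = May 25, 2008


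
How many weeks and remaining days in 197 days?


Weeks: 197 ÷ 7 = 28 remainder 1

28 weeks 1 days


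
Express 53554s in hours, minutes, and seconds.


Hours: 53554 ÷ 3600 = 14 remainder 3154
Minutes: 3154 ÷ 60 = 52 remainder 34
Seconds: 34

14h 52m 34s


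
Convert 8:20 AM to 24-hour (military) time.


08:20

Input: 8:20 AM
AM hour stays: 8


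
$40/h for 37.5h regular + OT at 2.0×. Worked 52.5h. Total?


$2700.00

Regular: 37.5h × $40 = $1500.00
Overtime: 52.5 - 37.5 = 15.0h
OT pay: 15.0h × $40 × 2.0 = $1200.00
Total = $1500.00 + $1200.00 = $2700.00


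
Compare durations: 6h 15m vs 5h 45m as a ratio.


25:23 (1.09)

Duration 1: 375 minutes
Duration 2: 345 minutes
Ratio = 375:345
GCD = 15
Simplified = 25:23
As a decimal: 25/23 ≈ 1.09


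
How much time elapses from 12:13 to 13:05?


End time in minutes: 13×60 + 5 = 785
Start time in minutes: 12×60 + 13 = 733
Difference = 785 - 733 = 52 minutes
= 0 hours 52 minutes

0h 52m


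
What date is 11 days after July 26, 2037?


Start: July 26, 2037
Add 11 days
July 26 → August 1: 31 - 26 + 1 = 6 days (11 - 6 = 5 left)
August 1 + 5 = August 6, 2037

August 6, 2037


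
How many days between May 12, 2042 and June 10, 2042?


29 days

From May 12, 2042 to June 10, 2042
Rest of May 2042: 31 - 12 = 19
Days into June 2042: 10
Total = 19 + 10 = 29 days


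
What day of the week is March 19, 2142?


Monday

Zeller's congruence:
q=19, m=3, k=42, j=21
h = (19 + ⌊13×4/5⌋ + 42 + ⌊42/4⌋ + ⌊21/4⌋ - 2×21) mod 7
= (19 + 10 + 42 + 10 + 5 - 42) mod 7
= 44 mod 7 = 2
h=2 → Monday


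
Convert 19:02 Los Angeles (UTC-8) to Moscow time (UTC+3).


Time difference = UTC+3 - UTC-8 = +11 hours
New hour = (19 + 11) mod 24
= 30 mod 24 = 6
Minutes unchanged → 06:02; 30 ≥ 24 → next day

06:02 (next day)


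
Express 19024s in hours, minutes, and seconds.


5h 17m 4s

Hours: 19024 ÷ 3600 = 5 remainder 1024
Minutes: 1024 ÷ 60 = 17 remainder 4
Seconds: 4


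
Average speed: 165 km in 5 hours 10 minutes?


Distance: 165 km
Time: 5h 10m = 310 min = 310/60 = 31/6 hours
Speed = 165 ÷ (31/6) = 165 × 6 / 31 = 990/31 ≈ 31.9 km/h

31.9 km/h


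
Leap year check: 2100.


Rules: divisible by 4 AND (not by 100 OR by 400)
2100 ÷ 4 = 525 exactly → divisible by 4
2100 ÷ 100 = 21 exactly → divisible by 100
2100 ÷ 400 = 5 remainder 100 → not divisible by 400
Divisible by 100 but not by 400 → not a leap year

No


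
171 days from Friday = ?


Start: Friday (index 4)
(4 + 171) mod 7
= 175 mod 7
= 0
Index 0 → Monday

Monday


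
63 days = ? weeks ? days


Weeks: 63 ÷ 7 = 9 remainder 0

9 weeks 0 days


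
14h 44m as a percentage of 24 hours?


0.6139 (61.39%)

Total minutes: 14×60 + 44 = 884
Day = 24×60 = 1440 minutes
Fraction = 884/1440 ≈ 0.6139
As a percentage: 884/1440 × 100 ≈ 61.39%


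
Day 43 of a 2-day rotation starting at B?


Shifts: A, B
Start: B (index 1)
Day 43: (1 + 43 - 1) mod 2
= 43 mod 2
= 1
Index 1 → shift B

Shift B


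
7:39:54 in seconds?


27594 seconds

Hours: 7 × 3600 = 25200
Minutes: 39 × 60 = 2340
Seconds: 54
Total = 25200 + 2340 + 54 = 27594


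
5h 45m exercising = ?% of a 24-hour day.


24.0%

Time: 345 minutes
Day: 1440 minutes
Percentage = (345/1440) × 100 ≈ 24.0%


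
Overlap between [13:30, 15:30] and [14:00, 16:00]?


Meeting A: 810-930 (in minutes from midnight)
Meeting B: 840-960
Overlap start = max(810, 840) = 840
Overlap end = min(930, 960) = 930
Overlap = max(0, 930 - 840) = 90 min

90 minutes


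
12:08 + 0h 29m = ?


Start: 728 minutes from midnight
Add: 29 minutes
Total: 757 minutes
Hours: 757 ÷ 60 = 12 remainder 37

12:37


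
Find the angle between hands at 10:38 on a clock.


91.0°

Hour hand = 10×30 + 38×0.5 = 319.0°
Minute hand = 38×6 = 228°
Difference = |319.0 - 228| = 91.0°


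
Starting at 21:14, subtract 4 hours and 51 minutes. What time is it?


16:23

Start: 1274 minutes from midnight
Subtract: 291 minutes
Remaining: 1274 - 291 = 983
Hours: 16, Minutes: 23


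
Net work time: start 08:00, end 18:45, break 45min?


10h 0m (600 minutes)

Total time = (18×60+45) - (8×60+0)
= 1125 - 480 = 645 min
Minus break: 645 - 45 = 600 min
= 10h 0m


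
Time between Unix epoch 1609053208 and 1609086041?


Difference = 1609086041 - 1609053208 = 32833 seconds
In hours: 32833 / 3600 ≈ 9.1
In days: 32833 / 86400 ≈ 0.38

32833 seconds (9.1 hours / 0.38 days)


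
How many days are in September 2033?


30 days

Month: September (month 9)
September has 30 days


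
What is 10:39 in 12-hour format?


Hour: 10
10 < 12 → AM

10:39 AM


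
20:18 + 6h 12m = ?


Start: 1218 minutes from midnight
Add: 372 minutes
Total: 1590 minutes
Hours: 1590 ÷ 60 = 26 remainder 30
26 ≥ 24 → 26 - 24 = 2 (next day)

02:30 (next day)


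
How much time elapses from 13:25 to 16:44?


3h 19m

End time in minutes: 16×60 + 44 = 1004
Start time in minutes: 13×60 + 25 = 805
Difference = 1004 - 805 = 199 minutes
= 3 hours 19 minutes


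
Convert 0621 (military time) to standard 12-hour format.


Hour: 6
6 < 12 → AM

6:21 AM


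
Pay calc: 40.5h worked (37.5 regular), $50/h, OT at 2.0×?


$2175.00

Regular: 37.5h × $50 = $1875.00
Overtime: 40.5 - 37.5 = 3.0h
OT pay: 3.0h × $50 × 2.0 = $300.00
Total = $1875.00 + $300.00 = $2175.00


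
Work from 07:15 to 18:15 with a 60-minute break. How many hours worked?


Total time = (18×60+15) - (7×60+15)
= 1095 - 435 = 660 min
Minus break: 660 - 60 = 600 min
= 10h 0m

10h 0m (600 minutes)


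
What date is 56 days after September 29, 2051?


November 24, 2051

Start: September 29, 2051
Add 56 days
September 29 → October 1: 30 - 29 + 1 = 2 days (56 - 2 = 54 left)
October 1 → November 1: 31 - 1 + 1 = 31 days (54 - 31 = 23 left)
November 1 + 23 = November 24, 2051


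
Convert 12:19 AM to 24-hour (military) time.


Input: 12:19 AM
12 AM → 00 (midnight)

00:19


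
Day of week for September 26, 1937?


Zeller's congruence:
q=26, m=9, k=37, j=19
h = (26 + ⌊13×10/5⌋ + 37 + ⌊37/4⌋ + ⌊19/4⌋ - 2×19) mod 7
= (26 + 26 + 37 + 9 + 4 - 38) mod 7
= 64 mod 7 = 1
h=1 → Sunday

Sunday


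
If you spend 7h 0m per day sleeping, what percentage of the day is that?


Time: 420 minutes
Day: 1440 minutes
Percentage = (420/1440) × 100 ≈ 29.2%

29.2%


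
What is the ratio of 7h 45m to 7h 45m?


Duration 1: 465 minutes
Duration 2: 465 minutes
Ratio = 465:465
GCD = 465
Simplified = 1:1
As a decimal: 1/1 = 1.00

1:1 (1.00)


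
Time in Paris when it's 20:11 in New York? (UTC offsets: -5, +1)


Time difference = UTC+1 - UTC-5 = +6 hours
New hour = (20 + 6) mod 24
= 26 mod 24 = 2
Minutes unchanged → 02:11; 26 ≥ 24 → next day

02:11 (next day)


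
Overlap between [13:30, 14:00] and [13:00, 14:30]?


Meeting A: 810-840 (in minutes from midnight)
Meeting B: 780-870
Overlap start = max(810, 780) = 810
Overlap end = min(840, 870) = 840
Overlap = max(0, 840 - 810) = 30 min

30 minutes


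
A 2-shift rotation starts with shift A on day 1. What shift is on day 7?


Shifts: A, B
Start: A (index 0)
Day 7: (0 + 7 - 1) mod 2
= 6 mod 2
= 0
Index 0 → shift A

Shift A


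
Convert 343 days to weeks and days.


49 weeks 0 days

Weeks: 343 ÷ 7 = 49 remainder 0


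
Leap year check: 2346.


No

Rules: divisible by 4 AND (not by 100 OR by 400)
2346 ÷ 4 = 586 remainder 2 → not divisible by 4
Not divisible by 4 → not a leap year


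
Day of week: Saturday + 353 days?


Tuesday

Start: Saturday (index 5)
(5 + 353) mod 7
= 358 mod 7
= 1
Index 1 → Tuesday


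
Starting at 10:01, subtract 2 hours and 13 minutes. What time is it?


07:48

Start: 601 minutes from midnight
Subtract: 133 minutes
Remaining: 601 - 133 = 468
Hours: 7, Minutes: 48


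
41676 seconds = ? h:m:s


11h 34m 36s

Hours: 41676 ÷ 3600 = 11 remainder 2076
Minutes: 2076 ÷ 60 = 34 remainder 36
Seconds: 36


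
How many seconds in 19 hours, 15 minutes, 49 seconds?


69349 seconds

Hours: 19 × 3600 = 68400
Minutes: 15 × 60 = 900
Seconds: 49
Total = 68400 + 900 + 49 = 69349


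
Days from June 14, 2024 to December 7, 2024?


From June 14, 2024 to December 7, 2024
Rest of June 2024: 30 - 14 = 16
Full months: July 31, August 31, September 30, October 31, November 30
Days into December 2024: 7
Total = 16 + 31 + 31 + 30 + 31 + 30 + 7 = 176 days

176 days


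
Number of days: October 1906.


Month: October (month 10)
October has 31 days

31 days


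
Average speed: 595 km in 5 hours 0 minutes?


119.0 km/h

Distance: 595 km
Time: 5 hours
Speed = 595 / 5 = 119.0 km/h


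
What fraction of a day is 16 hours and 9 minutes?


Total minutes: 16×60 + 9 = 969
Day = 24×60 = 1440 minutes
Fraction = 969/1440 ≈ 0.6729
As a percentage: 969/1440 × 100 ≈ 67.29%

0.6729 (67.29%)


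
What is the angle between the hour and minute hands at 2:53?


Hour hand = 2×30 + 53×0.5 = 86.5°
Minute hand = 53×6 = 318°
Difference = |86.5 - 318| = 231.5°
Since > 180°: 360 - 231.5 = 128.5°

128.5°


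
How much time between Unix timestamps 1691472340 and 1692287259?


Difference = 1692287259 - 1691472340 = 814919 seconds
In hours: 814919 / 3600 ≈ 226.4
In days: 814919 / 86400 ≈ 9.43

814919 seconds (226.4 hours / 9.43 days)


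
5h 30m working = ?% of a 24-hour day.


Time: 330 minutes
Day: 1440 minutes
Percentage = (330/1440) × 100 ≈ 22.9%

22.9%


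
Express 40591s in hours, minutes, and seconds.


Hours: 40591 ÷ 3600 = 11 remainder 991
Minutes: 991 ÷ 60 = 16 remainder 31
Seconds: 31

11h 16m 31s


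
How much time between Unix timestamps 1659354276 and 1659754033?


399757 seconds (111.0 hours / 4.63 days)

Difference = 1659754033 - 1659354276 = 399757 seconds
In hours: 399757 / 3600 ≈ 111.0
In days: 399757 / 86400 ≈ 4.63


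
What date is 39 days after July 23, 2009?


Start: July 23, 2009
Add 39 days
July 23 → August 1: 31 - 23 + 1 = 9 days (39 - 9 = 30 left)
August 1 + 30 = August 31, 2009

August 31, 2009


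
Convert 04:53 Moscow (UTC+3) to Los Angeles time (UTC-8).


Time difference = UTC-8 - UTC+3 = -11 hours
New hour = (4 -11) mod 24
= -7 mod 24 = 17
Minutes unchanged → 17:53; -7 < 0 → previous day

17:53 (previous day)


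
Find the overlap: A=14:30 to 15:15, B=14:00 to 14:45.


15 minutes

Meeting A: 870-915 (in minutes from midnight)
Meeting B: 840-885
Overlap start = max(870, 840) = 870
Overlap end = min(915, 885) = 885
Overlap = max(0, 885 - 870) = 15 min


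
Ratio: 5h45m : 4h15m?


Duration 1: 345 minutes
Duration 2: 255 minutes
Ratio = 345:255
GCD = 15
Simplified = 23:17
As a decimal: 23/17 ≈ 1.35

23:17 (1.35)


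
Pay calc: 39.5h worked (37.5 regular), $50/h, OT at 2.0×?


$2075.00

Regular: 37.5h × $50 = $1875.00
Overtime: 39.5 - 37.5 = 2.0h
OT pay: 2.0h × $50 × 2.0 = $200.00
Total = $1875.00 + $200.00 = $2075.00


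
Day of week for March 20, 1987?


Friday

Zeller's congruence:
q=20, m=3, k=87, j=19
h = (20 + ⌊13×4/5⌋ + 87 + ⌊87/4⌋ + ⌊19/4⌋ - 2×19) mod 7
= (20 + 10 + 87 + 21 + 4 - 38) mod 7
= 104 mod 7 = 6
h=6 → Friday


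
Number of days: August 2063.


31 days

Month: August (month 8)
August has 31 days


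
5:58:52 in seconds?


Hours: 5 × 3600 = 18000
Minutes: 58 × 60 = 3480
Seconds: 52
Total = 18000 + 3480 + 52 = 21532

21532 seconds


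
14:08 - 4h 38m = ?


09:30

Start: 848 minutes from midnight
Subtract: 278 minutes
Remaining: 848 - 278 = 570
Hours: 9, Minutes: 30


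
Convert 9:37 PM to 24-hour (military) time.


Input: 9:37 PM
PM: 9 + 12 = 21

21:37


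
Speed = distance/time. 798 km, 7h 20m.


Distance: 798 km
Time: 7h 20m = 440 min = 440/60 = 22/3 hours
Speed = 798 ÷ (22/3) = 798 × 3 / 22 = 2394/22 ≈ 108.8 km/h

108.8 km/h


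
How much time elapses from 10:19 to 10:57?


End time in minutes: 10×60 + 57 = 657
Start time in minutes: 10×60 + 19 = 619
Difference = 657 - 619 = 38 minutes
= 0 hours 38 minutes

0h 38m


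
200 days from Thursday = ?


Start: Thursday (index 3)
(3 + 200) mod 7
= 203 mod 7
= 0
Index 0 → Monday

Monday


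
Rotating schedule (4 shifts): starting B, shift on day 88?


Shifts: A, B, C, D
Start: B (index 1)
Day 88: (1 + 88 - 1) mod 4
= 88 mod 4
= 0
Index 0 → shift A

Shift A


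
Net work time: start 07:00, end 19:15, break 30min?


11h 45m (705 minutes)

Total time = (19×60+15) - (7×60+0)
= 1155 - 420 = 735 min
Minus break: 735 - 30 = 705 min
= 11h 45m


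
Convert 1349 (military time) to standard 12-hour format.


1:49 PM

Hour: 13
13 - 12 = 1 → PM


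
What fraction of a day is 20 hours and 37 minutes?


Total minutes: 20×60 + 37 = 1237
Day = 24×60 = 1440 minutes
Fraction = 1237/1440 ≈ 0.8590
As a percentage: 1237/1440 × 100 ≈ 85.90%

0.8590 (85.90%)


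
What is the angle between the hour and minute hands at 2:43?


Hour hand = 2×30 + 43×0.5 = 81.5°
Minute hand = 43×6 = 258°
Difference = |81.5 - 258| = 176.5°

176.5°


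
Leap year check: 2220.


Yes

Rules: divisible by 4 AND (not by 100 OR by 400)
2220 ÷ 4 = 555 exactly → divisible by 4
2220 ÷ 100 = 22 remainder 20 → not divisible by 100
Divisible by 4 but not by 100 → leap year


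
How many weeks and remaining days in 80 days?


11 weeks 3 days

Weeks: 80 ÷ 7 = 11 remainder 3


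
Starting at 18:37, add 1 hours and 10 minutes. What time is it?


19:47

Start: 1117 minutes from midnight
Add: 70 minutes
Total: 1187 minutes
Hours: 1187 ÷ 60 = 19 remainder 47


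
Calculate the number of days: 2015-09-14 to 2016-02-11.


From September 14, 2015 to February 11, 2016
Rest of September 2015: 30 - 14 = 16
Full months: October 31, November 30, December 31, January 31
Days into February 2016: 11
Total = 16 + 31 + 30 + 31 + 31 + 11 = 150 days

150 days


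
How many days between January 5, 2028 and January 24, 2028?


19 days

From January 5, 2028 to January 24, 2028
Same month: 24 - 5 = 19 days


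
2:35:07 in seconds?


Hours: 2 × 3600 = 7200
Minutes: 35 × 60 = 2100
Seconds: 7
Total = 7200 + 2100 + 7 = 9307

9307 seconds


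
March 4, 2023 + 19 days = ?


March 23, 2023

Start: March 4, 2023
Add 19 days
March 4 + 19 = March 23, 2023


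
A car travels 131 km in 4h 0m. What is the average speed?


32.8 km/h

Distance: 131 km
Time: 4 hours
Speed = 131 / 4 ≈ 32.8 km/h


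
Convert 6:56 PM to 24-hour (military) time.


18:56

Input: 6:56 PM
PM: 6 + 12 = 18


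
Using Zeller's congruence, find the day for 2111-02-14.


Zeller's congruence:
q=14, m=14, k=10, j=21
h = (14 + ⌊13×15/5⌋ + 10 + ⌊10/4⌋ + ⌊21/4⌋ - 2×21) mod 7
= (14 + 39 + 10 + 2 + 5 - 42) mod 7
= 28 mod 7 = 0
h=0 → Saturday

Saturday


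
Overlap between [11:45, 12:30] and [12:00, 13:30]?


30 minutes

Meeting A: 705-750 (in minutes from midnight)
Meeting B: 720-810
Overlap start = max(705, 720) = 720
Overlap end = min(750, 810) = 750
Overlap = max(0, 750 - 720) = 30 min


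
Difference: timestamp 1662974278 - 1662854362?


119916 seconds (33.3 hours / 1.39 days)

Difference = 1662974278 - 1662854362 = 119916 seconds
In hours: 119916 / 3600 ≈ 33.3
In days: 119916 / 86400 ≈ 1.39


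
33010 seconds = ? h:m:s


Hours: 33010 ÷ 3600 = 9 remainder 610
Minutes: 610 ÷ 60 = 10 remainder 10
Seconds: 10

9h 10m 10s


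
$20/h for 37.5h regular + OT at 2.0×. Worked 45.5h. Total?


$1070.00

Regular: 37.5h × $20 = $750.00
Overtime: 45.5 - 37.5 = 8.0h
OT pay: 8.0h × $20 × 2.0 = $320.00
Total = $750.00 + $320.00 = $1070.00


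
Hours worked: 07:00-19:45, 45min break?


Total time = (19×60+45) - (7×60+0)
= 1185 - 420 = 765 min
Minus break: 765 - 45 = 720 min
= 12h 0m

12h 0m (720 minutes)


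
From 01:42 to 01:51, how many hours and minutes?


End time in minutes: 1×60 + 51 = 111
Start time in minutes: 1×60 + 42 = 102
Difference = 111 - 102 = 9 minutes
= 0 hours 9 minutes

0h 9m


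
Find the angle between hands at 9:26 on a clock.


Hour hand = 9×30 + 26×0.5 = 283.0°
Minute hand = 26×6 = 156°
Difference = |283.0 - 156| = 127.0°

127.0°


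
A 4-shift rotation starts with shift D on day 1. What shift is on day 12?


Shift C

Shifts: A, B, C, D
Start: D (index 3)
Day 12: (3 + 12 - 1) mod 4
= 14 mod 4
= 2
Index 2 → shift C


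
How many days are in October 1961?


Month: October (month 10)
October has 31 days

31 days


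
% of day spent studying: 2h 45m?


Time: 165 minutes
Day: 1440 minutes
Percentage = (165/1440) × 100 ≈ 11.5%

11.5%


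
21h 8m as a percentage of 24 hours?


0.8806 (88.06%)

Total minutes: 21×60 + 8 = 1268
Day = 24×60 = 1440 minutes
Fraction = 1268/1440 ≈ 0.8806
As a percentage: 1268/1440 × 100 ≈ 88.06%


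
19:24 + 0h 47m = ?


20:11

Start: 1164 minutes from midnight
Add: 47 minutes
Total: 1211 minutes
Hours: 1211 ÷ 60 = 20 remainder 11


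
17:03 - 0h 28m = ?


Start: 1023 minutes from midnight
Subtract: 28 minutes
Remaining: 1023 - 28 = 995
Hours: 16, Minutes: 35

16:35


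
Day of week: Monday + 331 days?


Wednesday

Start: Monday (index 0)
(0 + 331) mod 7
= 331 mod 7
= 2
Index 2 → Wednesday


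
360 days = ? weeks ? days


51 weeks 3 days

Weeks: 360 ÷ 7 = 51 remainder 3


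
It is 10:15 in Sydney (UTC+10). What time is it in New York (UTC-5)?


Time difference = UTC-5 - UTC+10 = -15 hours
New hour = (10 -15) mod 24
= -5 mod 24 = 19
Minutes unchanged → 19:15; -5 < 0 → previous day

19:15 (previous day)


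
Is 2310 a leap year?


No

Rules: divisible by 4 AND (not by 100 OR by 400)
2310 ÷ 4 = 577 remainder 2 → not divisible by 4
Not divisible by 4 → not a leap year


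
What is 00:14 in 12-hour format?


12:14 AM

Hour: 0
0 → 12 AM (midnight)


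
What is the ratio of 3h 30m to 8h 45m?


Duration 1: 210 minutes
Duration 2: 525 minutes
Ratio = 210:525
GCD = 105
Simplified = 2:5
As a decimal: 2/5 = 0.40

2:5 (0.40)


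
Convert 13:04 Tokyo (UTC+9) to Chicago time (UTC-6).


22:04 (previous day)

Time difference = UTC-6 - UTC+9 = -15 hours
New hour = (13 -15) mod 24
= -2 mod 24 = 22
Minutes unchanged → 22:04; -2 < 0 → previous day


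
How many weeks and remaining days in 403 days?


57 weeks 4 days

Weeks: 403 ÷ 7 = 57 remainder 4


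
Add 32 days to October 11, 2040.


Start: October 11, 2040
Add 32 days
October 11 → November 1: 31 - 11 + 1 = 21 days (32 - 21 = 11 left)
November 1 + 11 = November 12, 2040

November 12, 2040


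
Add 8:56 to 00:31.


Start: 31 minutes from midnight
Add: 536 minutes
Total: 567 minutes
Hours: 567 ÷ 60 = 9 remainder 27

09:27


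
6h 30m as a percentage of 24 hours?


Total minutes: 6×60 + 30 = 390
Day = 24×60 = 1440 minutes
Fraction = 390/1440 ≈ 0.2708
As a percentage: 390/1440 × 100 ≈ 27.08%

0.2708 (27.08%)


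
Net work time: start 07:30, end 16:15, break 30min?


8h 15m (495 minutes)

Total time = (16×60+15) - (7×60+30)
= 975 - 450 = 525 min
Minus break: 525 - 30 = 495 min
= 8h 15m


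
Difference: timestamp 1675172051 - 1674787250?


Difference = 1675172051 - 1674787250 = 384801 seconds
In hours: 384801 / 3600 ≈ 106.9
In days: 384801 / 86400 ≈ 4.45

384801 seconds (106.9 hours / 4.45 days)


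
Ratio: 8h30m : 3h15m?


Duration 1: 510 minutes
Duration 2: 195 minutes
Ratio = 510:195
GCD = 15
Simplified = 34:13
As a decimal: 34/13 ≈ 2.62

34:13 (2.62)


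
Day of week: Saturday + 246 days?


Sunday

Start: Saturday (index 5)
(5 + 246) mod 7
= 251 mod 7
= 6
Index 6 → Sunday


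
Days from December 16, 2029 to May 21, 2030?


From December 16, 2029 to May 21, 2030
Rest of December 2029: 31 - 16 = 15
Full months: January 31, February 2030 28, March 31, April 30
Days into May 2030: 21
Total = 15 + 31 + 28 + 31 + 30 + 21 = 156 days

156 days


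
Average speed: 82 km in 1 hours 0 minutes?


82.0 km/h

Distance: 82 km
Time: 1 hours
Speed = 82 / 1 = 82.0 km/h


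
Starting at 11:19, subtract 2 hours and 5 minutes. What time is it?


Start: 679 minutes from midnight
Subtract: 125 minutes
Remaining: 679 - 125 = 554
Hours: 9, Minutes: 14

09:14
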